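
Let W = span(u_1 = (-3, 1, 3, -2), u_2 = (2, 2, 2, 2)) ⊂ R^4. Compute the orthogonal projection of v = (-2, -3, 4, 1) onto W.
proj_W(v) = (-11/7, 5/7, 13/7, -1)

Set up U = [u_1 | ... | u_2] ∈ R^(4×2). The projector onto W = col(U) is P = U (U^T U)^(-1) U^T.
Compute U^T U =
  [23, -2]
  [-2, 16],
and U^T v = (13, 0).
Solve U^T U · c = U^T v for the coefficients: c = (4/7, 1/14). The projection is proj_W(v) = U c.
Check: (v - proj_W(v)) · u_1 = 0  (should be 0).
Check: (v - proj_W(v)) · u_2 = 0  (should be 0).
Result: proj_W(v) = (-11/7, 5/7, 13/7, -1).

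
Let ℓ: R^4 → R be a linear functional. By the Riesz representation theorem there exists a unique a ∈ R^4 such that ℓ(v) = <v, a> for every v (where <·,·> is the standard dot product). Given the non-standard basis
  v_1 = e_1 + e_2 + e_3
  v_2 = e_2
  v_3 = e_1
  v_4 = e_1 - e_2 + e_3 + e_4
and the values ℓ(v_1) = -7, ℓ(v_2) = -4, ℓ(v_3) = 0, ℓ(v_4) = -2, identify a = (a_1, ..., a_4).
a = (0, -4, -3, -3)

Write a = (a_1, ..., a_4) in the standard basis. For each basis vector v_i, ℓ(v_i) = <v_i, a> is a linear equation in the a_j's. Collect the n equations into a matrix system V a = ℓ, where row i of V is v_i (expressed in the standard basis). Since V is invertible (lower-triangular with 1s on the diagonal, up to permutation), solve by back-substitution:
  V =
[[1, 1, 1, 0],
 [0, 1, 0, 0],
 [1, 0, 0, 0],
 [1, -1, 1, 1]]
  V a = (-7, -4, 0, -2)
Solving gives a = (0, -4, -3, -3).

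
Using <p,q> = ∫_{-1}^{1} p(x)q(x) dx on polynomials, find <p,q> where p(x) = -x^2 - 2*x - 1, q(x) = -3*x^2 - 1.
<p,q> = 88/15

Expand the product: p(x)·q(x) = 3*x^4 + 6*x^3 + 4*x^2 + 2*x + 1.
∫_{-1}^{1} of each monomial x^k gives [2/(k+1) if k even, 0 if k odd]. Integrating term-by-term (or equivalently evaluating the antiderivative F(x) = 3*x^5/5 + 3*x^4/2 + 4*x^3/3 + x^2 + x at the endpoints):
  F(1) − F(−1) = 163/30 − (-13/30) = 88/15.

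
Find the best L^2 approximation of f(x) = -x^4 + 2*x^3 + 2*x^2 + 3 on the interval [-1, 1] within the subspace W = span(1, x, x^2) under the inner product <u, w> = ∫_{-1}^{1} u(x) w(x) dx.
g(x) = 8*x^2/7 + 6*x/5 + 108/35

The best approximation g ∈ W is the orthogonal projection of f onto W. Writing g = a_0 + a_1 x + a_2 x^2, the coefficients solve the normal equations G · a = b where
  G_{ij} = <φ_i, φ_j> and b_i = <f, φ_i>, with φ_0 = 1, φ_1 = x, φ_2 = x^2.
G =
  [2, 0, 2/3]
  [0, 2/3, 0]
  [2/3, 0, 2/5],
b = (104/15, 4/5, 88/35).
Solving gives a_0 = 108/35, a_1 = 6/5, a_2 = 8/7, so
  g(x) = 8*x^2/7 + 6*x/5 + 108/35.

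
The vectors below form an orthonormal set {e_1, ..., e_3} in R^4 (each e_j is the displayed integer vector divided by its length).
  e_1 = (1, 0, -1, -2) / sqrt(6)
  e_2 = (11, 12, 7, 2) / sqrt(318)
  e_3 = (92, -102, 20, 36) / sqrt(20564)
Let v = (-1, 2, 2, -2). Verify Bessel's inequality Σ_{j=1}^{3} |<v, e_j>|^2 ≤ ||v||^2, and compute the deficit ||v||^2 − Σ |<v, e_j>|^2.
Σ |<v, e_j>|^2 = 685/97; ||v||^2 = 13; deficit = 576/97

Write each e_j = u_j / sqrt(<u_j, u_j>) where u_j is the displayed integer vector. Then <v, e_j> = <v, u_j> / sqrt(<u_j, u_j>), so |<v, e_j>|^2 = <v, u_j>^2 / <u_j, u_j>.
Coefficients: <v, e_1> = 1/sqrt(6), <v, e_2> = 23/sqrt(318), <v, e_3> = -328/sqrt(20564).
Square and sum: Σ |<v, e_j>|^2 = 685/97.
Compute ||v||^2 = v·v = 13.
Deficit = 13 − 685/97 = 576/97 ≥ 0, confirming Bessel's inequality. (The deficit equals ||v − Σ <v,e_j> e_j||^2, the squared distance from v to span{e_j}.)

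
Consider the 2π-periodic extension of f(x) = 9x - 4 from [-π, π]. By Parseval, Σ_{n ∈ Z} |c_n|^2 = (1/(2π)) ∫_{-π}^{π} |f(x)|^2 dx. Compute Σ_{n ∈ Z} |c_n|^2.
Σ |c_n|^2 = 27π^2 + 16

Expand and integrate term by term over [-π, π]:
  ∫ (9x)^2 dx = 81·(2π^3/3); ∫ 2·9·(-4)·x dx = 0 (odd integrand); ∫ (-4)^2 dx = 16·2π.
So (1/(2π)) ∫_{-π}^{π} (9x - 4)^2 dx = 81π^2/3 + 16 = 27π^2 + 16.
Parseval ⇒ Σ |c_n|^2 = 27π^2 + 16.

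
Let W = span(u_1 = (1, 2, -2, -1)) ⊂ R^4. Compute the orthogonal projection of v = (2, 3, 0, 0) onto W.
proj_W(v) = (4/5, 8/5, -8/5, -4/5)

Set up U = [u_1 | ... | u_1] ∈ R^(4×1). The projector onto W = col(U) is P = U (U^T U)^(-1) U^T.
Compute U^T U =
  [10],
and U^T v = (8).
Solve U^T U · c = U^T v for the coefficients: c = (4/5). The projection is proj_W(v) = U c.
Check: (v - proj_W(v)) · u_1 = 0  (should be 0).
Result: proj_W(v) = (4/5, 8/5, -8/5, -4/5).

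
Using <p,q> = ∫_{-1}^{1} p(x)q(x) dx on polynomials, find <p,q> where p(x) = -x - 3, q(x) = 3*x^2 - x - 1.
<p,q> = 2/3

Expand the product: p(x)·q(x) = -3*x^3 - 8*x^2 + 4*x + 3.
∫_{-1}^{1} of each monomial x^k gives [2/(k+1) if k even, 0 if k odd]. Integrating term-by-term (or equivalently evaluating the antiderivative F(x) = -3*x^4/4 - 8*x^3/3 + 2*x^2 + 3*x at the endpoints):
  F(1) − F(−1) = 19/12 − (11/12) = 2/3.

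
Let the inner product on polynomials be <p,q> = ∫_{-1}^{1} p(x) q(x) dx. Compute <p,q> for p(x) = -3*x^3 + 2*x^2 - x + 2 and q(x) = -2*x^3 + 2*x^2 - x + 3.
<p,q> = 2588/105

Expand the product: p(x)·q(x) = 6*x^6 - 10*x^5 + 9*x^4 - 17*x^3 + 11*x^2 - 5*x + 6.
∫_{-1}^{1} of each monomial x^k gives [2/(k+1) if k even, 0 if k odd]. Integrating term-by-term (or equivalently evaluating the antiderivative F(x) = 6*x^7/7 - 5*x^6/3 + 9*x^5/5 - 17*x^4/4 + 11*x^3/3 - 5*x^2/2 + 6*x at the endpoints):
  F(1) − F(−1) = 547/140 − (-8711/420) = 2588/105.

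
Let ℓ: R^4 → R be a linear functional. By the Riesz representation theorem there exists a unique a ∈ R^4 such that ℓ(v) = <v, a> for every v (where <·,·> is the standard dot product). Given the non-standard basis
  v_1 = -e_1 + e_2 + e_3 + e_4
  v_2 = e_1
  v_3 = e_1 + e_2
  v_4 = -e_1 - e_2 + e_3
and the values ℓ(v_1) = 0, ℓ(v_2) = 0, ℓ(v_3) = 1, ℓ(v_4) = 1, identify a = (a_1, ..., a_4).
a = (0, 1, 2, -3)

Write a = (a_1, ..., a_4) in the standard basis. For each basis vector v_i, ℓ(v_i) = <v_i, a> is a linear equation in the a_j's. Collect the n equations into a matrix system V a = ℓ, where row i of V is v_i (expressed in the standard basis). Since V is invertible (lower-triangular with 1s on the diagonal, up to permutation), solve by back-substitution:
  V =
[[-1, 1, 1, 1],
 [1, 0, 0, 0],
 [1, 1, 0, 0],
 [-1, -1, 1, 0]]
  V a = (0, 0, 1, 1)
Solving gives a = (0, 1, 2, -3).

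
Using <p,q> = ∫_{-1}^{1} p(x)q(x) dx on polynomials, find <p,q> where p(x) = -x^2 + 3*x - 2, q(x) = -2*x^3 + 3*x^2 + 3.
<p,q> = -108/5

Expand the product: p(x)·q(x) = 2*x^5 - 9*x^4 + 13*x^3 - 9*x^2 + 9*x - 6.
∫_{-1}^{1} of each monomial x^k gives [2/(k+1) if k even, 0 if k odd]. Integrating term-by-term (or equivalently evaluating the antiderivative F(x) = x^6/3 - 9*x^5/5 + 13*x^4/4 - 3*x^3 + 9*x^2/2 - 6*x at the endpoints):
  F(1) − F(−1) = -163/60 − (1133/60) = -108/5.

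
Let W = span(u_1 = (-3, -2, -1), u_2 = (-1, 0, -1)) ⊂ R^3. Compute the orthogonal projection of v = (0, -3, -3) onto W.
proj_W(v) = (-2, -1, -1)

Set up U = [u_1 | ... | u_2] ∈ R^(3×2). The projector onto W = col(U) is P = U (U^T U)^(-1) U^T.
Compute U^T U =
  [14, 4]
  [4, 2],
and U^T v = (9, 3).
Solve U^T U · c = U^T v for the coefficients: c = (1/2, 1/2). The projection is proj_W(v) = U c.
Check: (v - proj_W(v)) · u_1 = 0  (should be 0).
Check: (v - proj_W(v)) · u_2 = 0  (should be 0).
Result: proj_W(v) = (-2, -1, -1).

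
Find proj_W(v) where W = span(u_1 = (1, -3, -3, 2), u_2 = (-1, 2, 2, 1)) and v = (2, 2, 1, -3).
proj_W(v) = (1/109, 117/109, 117/109, -358/109)

Set up U = [u_1 | ... | u_2] ∈ R^(4×2). The projector onto W = col(U) is P = U (U^T U)^(-1) U^T.
Compute U^T U =
  [23, -11]
  [-11, 10],
and U^T v = (-13, 1).
Solve U^T U · c = U^T v for the coefficients: c = (-119/109, -120/109). The projection is proj_W(v) = U c.
Check: (v - proj_W(v)) · u_1 = 0  (should be 0).
Check: (v - proj_W(v)) · u_2 = 0  (should be 0).
Result: proj_W(v) = (1/109, 117/109, 117/109, -358/109).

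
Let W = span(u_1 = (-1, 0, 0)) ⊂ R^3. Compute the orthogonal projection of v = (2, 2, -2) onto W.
proj_W(v) = (2, 0, 0)

Set up U = [u_1 | ... | u_1] ∈ R^(3×1). The projector onto W = col(U) is P = U (U^T U)^(-1) U^T.
Compute U^T U =
  [1],
and U^T v = (-2).
Solve U^T U · c = U^T v for the coefficients: c = (-2). The projection is proj_W(v) = U c.
Check: (v - proj_W(v)) · u_1 = 0  (should be 0).
Result: proj_W(v) = (2, 0, 0).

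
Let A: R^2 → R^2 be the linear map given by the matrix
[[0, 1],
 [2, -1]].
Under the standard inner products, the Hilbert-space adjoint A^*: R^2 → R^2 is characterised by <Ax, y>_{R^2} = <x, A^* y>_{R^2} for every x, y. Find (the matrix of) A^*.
A^* = A^T =
[[0, 2],
 [1, -1]]

For real matrices with standard dot products, the defining identity <Ax, y> = <x, A^* y> gives (Ax)^T y = x^T (A^*) y, i.e. x^T A^T y = x^T (A^*) y. Since this holds for all x, y, we must have A^* = A^T. Therefore
A^* =
[[0, 2],
 [1, -1]].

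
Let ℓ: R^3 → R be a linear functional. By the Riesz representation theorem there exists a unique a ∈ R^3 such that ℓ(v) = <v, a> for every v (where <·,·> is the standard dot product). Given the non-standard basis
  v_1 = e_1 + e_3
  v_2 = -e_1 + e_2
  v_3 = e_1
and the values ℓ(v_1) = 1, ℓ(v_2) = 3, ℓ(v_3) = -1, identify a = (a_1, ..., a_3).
a = (-1, 2, 2)

Write a = (a_1, ..., a_3) in the standard basis. For each basis vector v_i, ℓ(v_i) = <v_i, a> is a linear equation in the a_j's. Collect the n equations into a matrix system V a = ℓ, where row i of V is v_i (expressed in the standard basis). Since V is invertible (lower-triangular with 1s on the diagonal, up to permutation), solve by back-substitution:
  V =
[[1, 0, 1],
 [-1, 1, 0],
 [1, 0, 0]]
  V a = (1, 3, -1)
Solving gives a = (-1, 2, 2).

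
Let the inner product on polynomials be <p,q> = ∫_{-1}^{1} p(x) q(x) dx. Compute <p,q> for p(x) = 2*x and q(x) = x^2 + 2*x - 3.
<p,q> = 8/3

Expand the product: p(x)·q(x) = 2*x^3 + 4*x^2 - 6*x.
∫_{-1}^{1} of each monomial x^k gives [2/(k+1) if k even, 0 if k odd]. Integrating term-by-term (or equivalently evaluating the antiderivative F(x) = x^4/2 + 4*x^3/3 - 3*x^2 at the endpoints):
  F(1) − F(−1) = -7/6 − (-23/6) = 8/3.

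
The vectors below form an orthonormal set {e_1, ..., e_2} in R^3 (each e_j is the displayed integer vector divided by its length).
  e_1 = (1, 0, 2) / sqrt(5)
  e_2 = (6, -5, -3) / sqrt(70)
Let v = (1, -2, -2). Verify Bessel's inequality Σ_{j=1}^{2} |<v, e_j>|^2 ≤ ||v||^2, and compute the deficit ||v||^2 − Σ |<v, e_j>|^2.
Σ |<v, e_j>|^2 = 61/7; ||v||^2 = 9; deficit = 2/7

Write each e_j = u_j / sqrt(<u_j, u_j>) where u_j is the displayed integer vector. Then <v, e_j> = <v, u_j> / sqrt(<u_j, u_j>), so |<v, e_j>|^2 = <v, u_j>^2 / <u_j, u_j>.
Coefficients: <v, e_1> = -3/sqrt(5), <v, e_2> = 22/sqrt(70).
Square and sum: Σ |<v, e_j>|^2 = 61/7.
Compute ||v||^2 = v·v = 9.
Deficit = 9 − 61/7 = 2/7 ≥ 0, confirming Bessel's inequality. (The deficit equals ||v − Σ <v,e_j> e_j||^2, the squared distance from v to span{e_j}.)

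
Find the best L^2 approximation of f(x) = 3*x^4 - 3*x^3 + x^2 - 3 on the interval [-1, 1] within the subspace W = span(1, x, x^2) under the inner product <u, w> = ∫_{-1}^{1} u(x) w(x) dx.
g(x) = 25*x^2/7 - 9*x/5 - 114/35

The best approximation g ∈ W is the orthogonal projection of f onto W. Writing g = a_0 + a_1 x + a_2 x^2, the coefficients solve the normal equations G · a = b where
  G_{ij} = <φ_i, φ_j> and b_i = <f, φ_i>, with φ_0 = 1, φ_1 = x, φ_2 = x^2.
G =
  [2, 0, 2/3]
  [0, 2/3, 0]
  [2/3, 0, 2/5],
b = (-62/15, -6/5, -26/35).
Solving gives a_0 = -114/35, a_1 = -9/5, a_2 = 25/7, so
  g(x) = 25*x^2/7 - 9*x/5 - 114/35.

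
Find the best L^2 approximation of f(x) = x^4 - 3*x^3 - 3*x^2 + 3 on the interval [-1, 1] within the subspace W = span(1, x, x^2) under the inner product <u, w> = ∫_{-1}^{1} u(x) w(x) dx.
g(x) = -15*x^2/7 - 9*x/5 + 102/35

The best approximation g ∈ W is the orthogonal projection of f onto W. Writing g = a_0 + a_1 x + a_2 x^2, the coefficients solve the normal equations G · a = b where
  G_{ij} = <φ_i, φ_j> and b_i = <f, φ_i>, with φ_0 = 1, φ_1 = x, φ_2 = x^2.
G =
  [2, 0, 2/3]
  [0, 2/3, 0]
  [2/3, 0, 2/5],
b = (22/5, -6/5, 38/35).
Solving gives a_0 = 102/35, a_1 = -9/5, a_2 = -15/7, so
  g(x) = -15*x^2/7 - 9*x/5 + 102/35.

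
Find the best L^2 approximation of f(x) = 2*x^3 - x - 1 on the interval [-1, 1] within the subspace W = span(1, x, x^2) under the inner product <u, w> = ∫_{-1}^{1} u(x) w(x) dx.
g(x) = x/5 - 1

The best approximation g ∈ W is the orthogonal projection of f onto W. Writing g = a_0 + a_1 x + a_2 x^2, the coefficients solve the normal equations G · a = b where
  G_{ij} = <φ_i, φ_j> and b_i = <f, φ_i>, with φ_0 = 1, φ_1 = x, φ_2 = x^2.
G =
  [2, 0, 2/3]
  [0, 2/3, 0]
  [2/3, 0, 2/5],
b = (-2, 2/15, -2/3).
Solving gives a_0 = -1, a_1 = 1/5, a_2 = 0, so
  g(x) = x/5 - 1.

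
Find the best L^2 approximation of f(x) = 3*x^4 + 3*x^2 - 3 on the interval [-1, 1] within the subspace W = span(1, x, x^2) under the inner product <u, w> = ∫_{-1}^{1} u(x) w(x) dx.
g(x) = 39*x^2/7 - 114/35

The best approximation g ∈ W is the orthogonal projection of f onto W. Writing g = a_0 + a_1 x + a_2 x^2, the coefficients solve the normal equations G · a = b where
  G_{ij} = <φ_i, φ_j> and b_i = <f, φ_i>, with φ_0 = 1, φ_1 = x, φ_2 = x^2.
G =
  [2, 0, 2/3]
  [0, 2/3, 0]
  [2/3, 0, 2/5],
b = (-14/5, 0, 2/35).
Solving gives a_0 = -114/35, a_1 = 0, a_2 = 39/7, so
  g(x) = 39*x^2/7 - 114/35.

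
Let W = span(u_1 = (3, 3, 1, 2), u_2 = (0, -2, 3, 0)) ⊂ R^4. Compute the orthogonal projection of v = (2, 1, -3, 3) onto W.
proj_W(v) = (369/290, 803/290, -264/145, 123/145)

Set up U = [u_1 | ... | u_2] ∈ R^(4×2). The projector onto W = col(U) is P = U (U^T U)^(-1) U^T.
Compute U^T U =
  [23, -3]
  [-3, 13],
and U^T v = (12, -11).
Solve U^T U · c = U^T v for the coefficients: c = (123/290, -217/290). The projection is proj_W(v) = U c.
Check: (v - proj_W(v)) · u_1 = 0  (should be 0).
Check: (v - proj_W(v)) · u_2 = 0  (should be 0).
Result: proj_W(v) = (369/290, 803/290, -264/145, 123/145).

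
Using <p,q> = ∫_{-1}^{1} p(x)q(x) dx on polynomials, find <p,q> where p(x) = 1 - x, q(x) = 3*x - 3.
<p,q> = -8

Expand the product: p(x)·q(x) = -3*x^2 + 6*x - 3.
∫_{-1}^{1} of each monomial x^k gives [2/(k+1) if k even, 0 if k odd]. Integrating term-by-term (or equivalently evaluating the antiderivative F(x) = -x^3 + 3*x^2 - 3*x at the endpoints):
  F(1) − F(−1) = -1 − (7) = -8.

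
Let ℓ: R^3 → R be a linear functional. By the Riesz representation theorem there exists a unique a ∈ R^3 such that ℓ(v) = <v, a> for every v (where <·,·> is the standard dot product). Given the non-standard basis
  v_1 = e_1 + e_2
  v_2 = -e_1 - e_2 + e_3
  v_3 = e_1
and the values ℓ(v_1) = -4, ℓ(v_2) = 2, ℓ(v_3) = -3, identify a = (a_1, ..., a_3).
a = (-3, -1, -2)

Write a = (a_1, ..., a_3) in the standard basis. For each basis vector v_i, ℓ(v_i) = <v_i, a> is a linear equation in the a_j's. Collect the n equations into a matrix system V a = ℓ, where row i of V is v_i (expressed in the standard basis). Since V is invertible (lower-triangular with 1s on the diagonal, up to permutation), solve by back-substitution:
  V =
[[1, 1, 0],
 [-1, -1, 1],
 [1, 0, 0]]
  V a = (-4, 2, -3)
Solving gives a = (-3, -1, -2).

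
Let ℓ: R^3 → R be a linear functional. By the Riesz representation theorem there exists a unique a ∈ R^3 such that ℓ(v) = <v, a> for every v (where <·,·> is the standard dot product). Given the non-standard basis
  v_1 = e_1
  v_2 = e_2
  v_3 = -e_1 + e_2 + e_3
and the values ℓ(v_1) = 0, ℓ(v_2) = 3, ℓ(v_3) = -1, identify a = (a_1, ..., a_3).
a = (0, 3, -4)

Write a = (a_1, ..., a_3) in the standard basis. For each basis vector v_i, ℓ(v_i) = <v_i, a> is a linear equation in the a_j's. Collect the n equations into a matrix system V a = ℓ, where row i of V is v_i (expressed in the standard basis). Since V is invertible (lower-triangular with 1s on the diagonal, up to permutation), solve by back-substitution:
  V =
[[1, 0, 0],
 [0, 1, 0],
 [-1, 1, 1]]
  V a = (0, 3, -1)
Solving gives a = (0, 3, -4).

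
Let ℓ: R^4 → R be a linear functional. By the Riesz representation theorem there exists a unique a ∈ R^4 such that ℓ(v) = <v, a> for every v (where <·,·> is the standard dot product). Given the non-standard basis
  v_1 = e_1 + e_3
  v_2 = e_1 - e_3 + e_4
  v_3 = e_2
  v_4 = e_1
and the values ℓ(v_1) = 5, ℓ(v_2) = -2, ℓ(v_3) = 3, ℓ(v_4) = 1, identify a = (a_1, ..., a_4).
a = (1, 3, 4, 1)

Write a = (a_1, ..., a_4) in the standard basis. For each basis vector v_i, ℓ(v_i) = <v_i, a> is a linear equation in the a_j's. Collect the n equations into a matrix system V a = ℓ, where row i of V is v_i (expressed in the standard basis). Since V is invertible (lower-triangular with 1s on the diagonal, up to permutation), solve by back-substitution:
  V =
[[1, 0, 1, 0],
 [1, 0, -1, 1],
 [0, 1, 0, 0],
 [1, 0, 0, 0]]
  V a = (5, -2, 3, 1)
Solving gives a = (1, 3, 4, 1).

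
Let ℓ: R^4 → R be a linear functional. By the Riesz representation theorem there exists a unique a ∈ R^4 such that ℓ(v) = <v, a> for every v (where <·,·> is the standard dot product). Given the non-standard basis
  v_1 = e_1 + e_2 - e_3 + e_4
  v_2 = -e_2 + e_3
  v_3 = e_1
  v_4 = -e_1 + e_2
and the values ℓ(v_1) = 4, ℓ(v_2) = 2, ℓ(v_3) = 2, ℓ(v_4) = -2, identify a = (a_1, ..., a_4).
a = (2, 0, 2, 4)

Write a = (a_1, ..., a_4) in the standard basis. For each basis vector v_i, ℓ(v_i) = <v_i, a> is a linear equation in the a_j's. Collect the n equations into a matrix system V a = ℓ, where row i of V is v_i (expressed in the standard basis). Since V is invertible (lower-triangular with 1s on the diagonal, up to permutation), solve by back-substitution:
  V =
[[1, 1, -1, 1],
 [0, -1, 1, 0],
 [1, 0, 0, 0],
 [-1, 1, 0, 0]]
  V a = (4, 2, 2, -2)
Solving gives a = (2, 0, 2, 4).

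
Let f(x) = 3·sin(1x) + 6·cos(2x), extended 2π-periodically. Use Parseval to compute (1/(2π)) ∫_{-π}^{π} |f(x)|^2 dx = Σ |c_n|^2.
Σ |c_n|^2 = 45/2

Expand |f|^2 and use orthogonality of {sin(nx), cos(mx)} on [-π, π]:
  ∫_{-π}^{π} sin(nx)^2 dx = π, ∫ cos(mx)^2 dx = π, and cross terms integrate to 0.
So ∫_{-π}^{π} f(x)^2 dx = 3^2 · π + 6^2 · π = (9 + 36)π.
Divide by 2π: (9 + 36)/2 = 45/2.
By Parseval, this equals Σ |c_n|^2.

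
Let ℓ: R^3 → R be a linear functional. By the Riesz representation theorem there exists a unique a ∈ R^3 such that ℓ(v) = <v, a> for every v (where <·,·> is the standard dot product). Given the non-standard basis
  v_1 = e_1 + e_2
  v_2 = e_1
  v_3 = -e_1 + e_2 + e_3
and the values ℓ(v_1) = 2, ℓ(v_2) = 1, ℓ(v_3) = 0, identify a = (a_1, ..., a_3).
a = (1, 1, 0)

Write a = (a_1, ..., a_3) in the standard basis. For each basis vector v_i, ℓ(v_i) = <v_i, a> is a linear equation in the a_j's. Collect the n equations into a matrix system V a = ℓ, where row i of V is v_i (expressed in the standard basis). Since V is invertible (lower-triangular with 1s on the diagonal, up to permutation), solve by back-substitution:
  V =
[[1, 1, 0],
 [1, 0, 0],
 [-1, 1, 1]]
  V a = (2, 1, 0)
Solving gives a = (1, 1, 0).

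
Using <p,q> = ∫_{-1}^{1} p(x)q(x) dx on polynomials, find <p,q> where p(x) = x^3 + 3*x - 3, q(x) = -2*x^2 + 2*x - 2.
<p,q> = 104/5

Expand the product: p(x)·q(x) = -2*x^5 + 2*x^4 - 8*x^3 + 12*x^2 - 12*x + 6.
∫_{-1}^{1} of each monomial x^k gives [2/(k+1) if k even, 0 if k odd]. Integrating term-by-term (or equivalently evaluating the antiderivative F(x) = -x^6/3 + 2*x^5/5 - 2*x^4 + 4*x^3 - 6*x^2 + 6*x at the endpoints):
  F(1) − F(−1) = 31/15 − (-281/15) = 104/5.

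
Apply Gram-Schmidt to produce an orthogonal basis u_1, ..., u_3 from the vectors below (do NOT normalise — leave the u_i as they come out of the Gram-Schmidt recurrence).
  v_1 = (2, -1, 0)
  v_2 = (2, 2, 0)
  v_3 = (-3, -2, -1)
Orthogonal basis:
  u_1 = (2, -1, 0)
  u_2 = (6/5, 12/5, 0)
  u_3 = (0, 0, -1)

Apply the Gram-Schmidt recurrence
  u_1 = v_1
  u_i = v_i − Σ_{j<i} ((v_i · u_j) / (u_j · u_j)) · u_j.

Step by step this gives:
  u_1 = (2, -1, 0)
  u_2 = (6/5, 12/5, 0)
  u_3 = (0, 0, -1)

Orthogonality check:
  u_2 · u_1 = 0 (should be 0)
  u_3 · u_1 = 0 (should be 0)
  u_3 · u_2 = 0 (should be 0)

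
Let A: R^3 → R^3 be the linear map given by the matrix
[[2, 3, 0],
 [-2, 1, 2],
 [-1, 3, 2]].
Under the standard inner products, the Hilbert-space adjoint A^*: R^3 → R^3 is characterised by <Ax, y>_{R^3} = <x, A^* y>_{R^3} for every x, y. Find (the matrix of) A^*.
A^* = A^T =
[[2, -2, -1],
 [3, 1, 3],
 [0, 2, 2]]

For real matrices with standard dot products, the defining identity <Ax, y> = <x, A^* y> gives (Ax)^T y = x^T (A^*) y, i.e. x^T A^T y = x^T (A^*) y. Since this holds for all x, y, we must have A^* = A^T. Therefore
A^* =
[[2, -2, -1],
 [3, 1, 3],
 [0, 2, 2]].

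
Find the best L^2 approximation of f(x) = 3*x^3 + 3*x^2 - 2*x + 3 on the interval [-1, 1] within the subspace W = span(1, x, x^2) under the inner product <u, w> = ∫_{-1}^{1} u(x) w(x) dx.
g(x) = 3*x^2 - x/5 + 3

The best approximation g ∈ W is the orthogonal projection of f onto W. Writing g = a_0 + a_1 x + a_2 x^2, the coefficients solve the normal equations G · a = b where
  G_{ij} = <φ_i, φ_j> and b_i = <f, φ_i>, with φ_0 = 1, φ_1 = x, φ_2 = x^2.
G =
  [2, 0, 2/3]
  [0, 2/3, 0]
  [2/3, 0, 2/5],
b = (8, -2/15, 16/5).
Solving gives a_0 = 3, a_1 = -1/5, a_2 = 3, so
  g(x) = 3*x^2 - x/5 + 3.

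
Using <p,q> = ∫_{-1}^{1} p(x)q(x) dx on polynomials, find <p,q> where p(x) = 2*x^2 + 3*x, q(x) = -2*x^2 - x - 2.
<p,q> = -94/15

Expand the product: p(x)·q(x) = -4*x^4 - 8*x^3 - 7*x^2 - 6*x.
∫_{-1}^{1} of each monomial x^k gives [2/(k+1) if k even, 0 if k odd]. Integrating term-by-term (or equivalently evaluating the antiderivative F(x) = -4*x^5/5 - 2*x^4 - 7*x^3/3 - 3*x^2 at the endpoints):
  F(1) − F(−1) = -122/15 − (-28/15) = -94/15.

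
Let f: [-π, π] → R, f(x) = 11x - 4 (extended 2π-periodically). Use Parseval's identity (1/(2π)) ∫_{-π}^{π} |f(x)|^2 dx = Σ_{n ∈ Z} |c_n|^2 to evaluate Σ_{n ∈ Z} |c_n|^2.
Σ |c_n|^2 = 121π^2/3 + 16

Expand and integrate term by term over [-π, π]:
  ∫ (11x)^2 dx = 121·(2π^3/3); ∫ 2·11·(-4)·x dx = 0 (odd integrand); ∫ (-4)^2 dx = 16·2π.
So (1/(2π)) ∫_{-π}^{π} (11x - 4)^2 dx = 121π^2/3 + 16 = 121π^2/3 + 16.
Parseval ⇒ Σ |c_n|^2 = 121π^2/3 + 16.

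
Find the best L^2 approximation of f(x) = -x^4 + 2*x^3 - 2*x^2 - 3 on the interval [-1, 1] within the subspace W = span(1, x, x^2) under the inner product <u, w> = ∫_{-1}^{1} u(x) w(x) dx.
g(x) = -20*x^2/7 + 6*x/5 - 102/35

The best approximation g ∈ W is the orthogonal projection of f onto W. Writing g = a_0 + a_1 x + a_2 x^2, the coefficients solve the normal equations G · a = b where
  G_{ij} = <φ_i, φ_j> and b_i = <f, φ_i>, with φ_0 = 1, φ_1 = x, φ_2 = x^2.
G =
  [2, 0, 2/3]
  [0, 2/3, 0]
  [2/3, 0, 2/5],
b = (-116/15, 4/5, -108/35).
Solving gives a_0 = -102/35, a_1 = 6/5, a_2 = -20/7, so
  g(x) = -20*x^2/7 + 6*x/5 - 102/35.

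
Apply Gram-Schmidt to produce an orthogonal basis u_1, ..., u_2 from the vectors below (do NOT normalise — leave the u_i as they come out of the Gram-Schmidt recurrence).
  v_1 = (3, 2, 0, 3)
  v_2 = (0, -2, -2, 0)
Orthogonal basis:
  u_1 = (3, 2, 0, 3)
  u_2 = (6/11, -18/11, -2, 6/11)

Apply the Gram-Schmidt recurrence
  u_1 = v_1
  u_i = v_i − Σ_{j<i} ((v_i · u_j) / (u_j · u_j)) · u_j.

Step by step this gives:
  u_1 = (3, 2, 0, 3)
  u_2 = (6/11, -18/11, -2, 6/11)

Orthogonality check:
  u_2 · u_1 = 0 (should be 0)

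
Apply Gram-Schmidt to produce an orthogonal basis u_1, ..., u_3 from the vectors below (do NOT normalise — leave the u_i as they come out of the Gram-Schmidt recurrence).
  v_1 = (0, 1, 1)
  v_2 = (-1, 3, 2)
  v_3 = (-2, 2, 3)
Orthogonal basis:
  u_1 = (0, 1, 1)
  u_2 = (-1, 1/2, -1/2)
  u_3 = (-1, -1, 1)

Apply the Gram-Schmidt recurrence
  u_1 = v_1
  u_i = v_i − Σ_{j<i} ((v_i · u_j) / (u_j · u_j)) · u_j.

Step by step this gives:
  u_1 = (0, 1, 1)
  u_2 = (-1, 1/2, -1/2)
  u_3 = (-1, -1, 1)

Orthogonality check:
  u_2 · u_1 = 0 (should be 0)
  u_3 · u_1 = 0 (should be 0)
  u_3 · u_2 = 0 (should be 0)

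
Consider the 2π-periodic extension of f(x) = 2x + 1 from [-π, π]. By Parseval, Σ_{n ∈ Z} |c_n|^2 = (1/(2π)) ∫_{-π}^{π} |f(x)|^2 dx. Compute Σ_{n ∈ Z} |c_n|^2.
Σ |c_n|^2 = 4π^2/3 + 1

Expand and integrate term by term over [-π, π]:
  ∫ (2x)^2 dx = 4·(2π^3/3); ∫ 2·2·(1)·x dx = 0 (odd integrand); ∫ 1^2 dx = 1·2π.
So (1/(2π)) ∫_{-π}^{π} (2x + 1)^2 dx = 4π^2/3 + 1 = 4π^2/3 + 1.
Parseval ⇒ Σ |c_n|^2 = 4π^2/3 + 1.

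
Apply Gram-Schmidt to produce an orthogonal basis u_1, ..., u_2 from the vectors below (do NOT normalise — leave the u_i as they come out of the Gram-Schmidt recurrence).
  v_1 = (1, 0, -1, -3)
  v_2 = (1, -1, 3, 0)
Orthogonal basis:
  u_1 = (1, 0, -1, -3)
  u_2 = (13/11, -1, 31/11, -6/11)

Apply the Gram-Schmidt recurrence
  u_1 = v_1
  u_i = v_i − Σ_{j<i} ((v_i · u_j) / (u_j · u_j)) · u_j.

Step by step this gives:
  u_1 = (1, 0, -1, -3)
  u_2 = (13/11, -1, 31/11, -6/11)

Orthogonality check:
  u_2 · u_1 = 0 (should be 0)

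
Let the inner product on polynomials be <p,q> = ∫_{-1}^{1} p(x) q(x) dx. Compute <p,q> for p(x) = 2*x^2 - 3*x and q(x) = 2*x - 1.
<p,q> = -16/3

Expand the product: p(x)·q(x) = 4*x^3 - 8*x^2 + 3*x.
∫_{-1}^{1} of each monomial x^k gives [2/(k+1) if k even, 0 if k odd]. Integrating term-by-term (or equivalently evaluating the antiderivative F(x) = x^4 - 8*x^3/3 + 3*x^2/2 at the endpoints):
  F(1) − F(−1) = -1/6 − (31/6) = -16/3.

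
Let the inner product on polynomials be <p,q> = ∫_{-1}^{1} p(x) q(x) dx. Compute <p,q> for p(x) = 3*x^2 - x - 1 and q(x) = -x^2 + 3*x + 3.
<p,q> = -38/15

Expand the product: p(x)·q(x) = -3*x^4 + 10*x^3 + 7*x^2 - 6*x - 3.
∫_{-1}^{1} of each monomial x^k gives [2/(k+1) if k even, 0 if k odd]. Integrating term-by-term (or equivalently evaluating the antiderivative F(x) = -3*x^5/5 + 5*x^4/2 + 7*x^3/3 - 3*x^2 - 3*x at the endpoints):
  F(1) − F(−1) = -53/30 − (23/30) = -38/15.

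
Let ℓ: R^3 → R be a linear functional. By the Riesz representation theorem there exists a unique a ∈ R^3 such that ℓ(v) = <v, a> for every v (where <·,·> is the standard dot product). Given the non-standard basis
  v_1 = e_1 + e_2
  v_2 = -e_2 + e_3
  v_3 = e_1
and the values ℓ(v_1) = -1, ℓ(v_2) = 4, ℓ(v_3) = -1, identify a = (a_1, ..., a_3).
a = (-1, 0, 4)

Write a = (a_1, ..., a_3) in the standard basis. For each basis vector v_i, ℓ(v_i) = <v_i, a> is a linear equation in the a_j's. Collect the n equations into a matrix system V a = ℓ, where row i of V is v_i (expressed in the standard basis). Since V is invertible (lower-triangular with 1s on the diagonal, up to permutation), solve by back-substitution:
  V =
[[1, 1, 0],
 [0, -1, 1],
 [1, 0, 0]]
  V a = (-1, 4, -1)
Solving gives a = (-1, 0, 4).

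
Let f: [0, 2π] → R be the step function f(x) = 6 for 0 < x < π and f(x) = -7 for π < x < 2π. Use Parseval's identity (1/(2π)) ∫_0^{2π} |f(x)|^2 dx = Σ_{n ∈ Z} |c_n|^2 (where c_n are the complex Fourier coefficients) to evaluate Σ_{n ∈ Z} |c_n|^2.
Σ |c_n|^2 = 85/2

Parseval equates the L^2 energy of f (normalised by 1/(2π)) with the ℓ^2 sum of its Fourier coefficients: (1/(2π)) ∫_0^{2π} |f|^2 = Σ |c_n|^2.
Compute the left side: (1/(2π)) [∫_0^π 6^2 dx + ∫_π^{2π} (-7)^2 dx] = (1/(2π)) · (36π + 49π) = (36 + 49)/2 = 85/2.
So Σ_{n ∈ Z} |c_n|^2 = 85/2.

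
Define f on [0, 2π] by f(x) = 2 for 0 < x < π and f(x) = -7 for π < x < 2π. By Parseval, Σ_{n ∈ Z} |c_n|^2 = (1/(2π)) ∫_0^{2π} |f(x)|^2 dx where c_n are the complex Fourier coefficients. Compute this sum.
Σ |c_n|^2 = 53/2

Parseval equates the L^2 energy of f (normalised by 1/(2π)) with the ℓ^2 sum of its Fourier coefficients: (1/(2π)) ∫_0^{2π} |f|^2 = Σ |c_n|^2.
Compute the left side: (1/(2π)) [∫_0^π 2^2 dx + ∫_π^{2π} (-7)^2 dx] = (1/(2π)) · (4π + 49π) = (4 + 49)/2 = 53/2.
So Σ_{n ∈ Z} |c_n|^2 = 53/2.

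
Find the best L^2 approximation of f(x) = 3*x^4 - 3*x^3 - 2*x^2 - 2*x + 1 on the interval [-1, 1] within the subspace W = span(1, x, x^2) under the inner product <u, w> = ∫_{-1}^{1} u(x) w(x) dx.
g(x) = 4*x^2/7 - 19*x/5 + 26/35

The best approximation g ∈ W is the orthogonal projection of f onto W. Writing g = a_0 + a_1 x + a_2 x^2, the coefficients solve the normal equations G · a = b where
  G_{ij} = <φ_i, φ_j> and b_i = <f, φ_i>, with φ_0 = 1, φ_1 = x, φ_2 = x^2.
G =
  [2, 0, 2/3]
  [0, 2/3, 0]
  [2/3, 0, 2/5],
b = (28/15, -38/15, 76/105).
Solving gives a_0 = 26/35, a_1 = -19/5, a_2 = 4/7, so
  g(x) = 4*x^2/7 - 19*x/5 + 26/35.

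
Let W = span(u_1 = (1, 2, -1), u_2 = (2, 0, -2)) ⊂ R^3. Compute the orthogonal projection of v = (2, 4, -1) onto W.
proj_W(v) = (3/2, 4, -3/2)

Set up U = [u_1 | ... | u_2] ∈ R^(3×2). The projector onto W = col(U) is P = U (U^T U)^(-1) U^T.
Compute U^T U =
  [6, 4]
  [4, 8],
and U^T v = (11, 6).
Solve U^T U · c = U^T v for the coefficients: c = (2, -1/4). The projection is proj_W(v) = U c.
Check: (v - proj_W(v)) · u_1 = 0  (should be 0).
Check: (v - proj_W(v)) · u_2 = 0  (should be 0).
Result: proj_W(v) = (3/2, 4, -3/2).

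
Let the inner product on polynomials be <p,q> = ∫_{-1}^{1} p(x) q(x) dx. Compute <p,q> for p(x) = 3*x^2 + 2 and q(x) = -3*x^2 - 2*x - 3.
<p,q> = -128/5

Expand the product: p(x)·q(x) = -9*x^4 - 6*x^3 - 15*x^2 - 4*x - 6.
∫_{-1}^{1} of each monomial x^k gives [2/(k+1) if k even, 0 if k odd]. Integrating term-by-term (or equivalently evaluating the antiderivative F(x) = -9*x^5/5 - 3*x^4/2 - 5*x^3 - 2*x^2 - 6*x at the endpoints):
  F(1) − F(−1) = -163/10 − (93/10) = -128/5.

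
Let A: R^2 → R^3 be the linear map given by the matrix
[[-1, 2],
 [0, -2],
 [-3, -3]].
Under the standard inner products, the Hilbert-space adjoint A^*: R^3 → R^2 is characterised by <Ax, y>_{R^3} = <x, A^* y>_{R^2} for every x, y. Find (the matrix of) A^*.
A^* = A^T =
[[-1, 0, -3],
 [2, -2, -3]]

For real matrices with standard dot products, the defining identity <Ax, y> = <x, A^* y> gives (Ax)^T y = x^T (A^*) y, i.e. x^T A^T y = x^T (A^*) y. Since this holds for all x, y, we must have A^* = A^T. Therefore
A^* =
[[-1, 0, -3],
 [2, -2, -3]].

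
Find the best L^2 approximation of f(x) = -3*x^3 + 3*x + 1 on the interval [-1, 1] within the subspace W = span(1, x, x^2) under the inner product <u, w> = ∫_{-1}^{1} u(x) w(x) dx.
g(x) = 6*x/5 + 1

The best approximation g ∈ W is the orthogonal projection of f onto W. Writing g = a_0 + a_1 x + a_2 x^2, the coefficients solve the normal equations G · a = b where
  G_{ij} = <φ_i, φ_j> and b_i = <f, φ_i>, with φ_0 = 1, φ_1 = x, φ_2 = x^2.
G =
  [2, 0, 2/3]
  [0, 2/3, 0]
  [2/3, 0, 2/5],
b = (2, 4/5, 2/3).
Solving gives a_0 = 1, a_1 = 6/5, a_2 = 0, so
  g(x) = 6*x/5 + 1.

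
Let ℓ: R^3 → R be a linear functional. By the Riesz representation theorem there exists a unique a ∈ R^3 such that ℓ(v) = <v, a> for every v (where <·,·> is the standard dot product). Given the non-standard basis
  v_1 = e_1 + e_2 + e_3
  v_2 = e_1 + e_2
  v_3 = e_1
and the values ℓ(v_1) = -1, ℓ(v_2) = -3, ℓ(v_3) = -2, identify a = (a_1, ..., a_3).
a = (-2, -1, 2)

Write a = (a_1, ..., a_3) in the standard basis. For each basis vector v_i, ℓ(v_i) = <v_i, a> is a linear equation in the a_j's. Collect the n equations into a matrix system V a = ℓ, where row i of V is v_i (expressed in the standard basis). Since V is invertible (lower-triangular with 1s on the diagonal, up to permutation), solve by back-substitution:
  V =
[[1, 1, 1],
 [1, 1, 0],
 [1, 0, 0]]
  V a = (-1, -3, -2)
Solving gives a = (-2, -1, 2).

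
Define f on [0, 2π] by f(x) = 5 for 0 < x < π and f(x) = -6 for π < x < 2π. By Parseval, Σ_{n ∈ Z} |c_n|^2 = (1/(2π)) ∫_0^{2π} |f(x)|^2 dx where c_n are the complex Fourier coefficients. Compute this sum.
Σ |c_n|^2 = 61/2

Parseval equates the L^2 energy of f (normalised by 1/(2π)) with the ℓ^2 sum of its Fourier coefficients: (1/(2π)) ∫_0^{2π} |f|^2 = Σ |c_n|^2.
Compute the left side: (1/(2π)) [∫_0^π 5^2 dx + ∫_π^{2π} (-6)^2 dx] = (1/(2π)) · (25π + 36π) = (25 + 36)/2 = 61/2.
So Σ_{n ∈ Z} |c_n|^2 = 61/2.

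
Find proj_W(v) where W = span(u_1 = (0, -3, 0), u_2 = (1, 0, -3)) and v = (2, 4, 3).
proj_W(v) = (-7/10, 4, 21/10)

Set up U = [u_1 | ... | u_2] ∈ R^(3×2). The projector onto W = col(U) is P = U (U^T U)^(-1) U^T.
Compute U^T U =
  [9, 0]
  [0, 10],
and U^T v = (-12, -7).
Solve U^T U · c = U^T v for the coefficients: c = (-4/3, -7/10). The projection is proj_W(v) = U c.
Check: (v - proj_W(v)) · u_1 = 0  (should be 0).
Check: (v - proj_W(v)) · u_2 = 0  (should be 0).
Result: proj_W(v) = (-7/10, 4, 21/10).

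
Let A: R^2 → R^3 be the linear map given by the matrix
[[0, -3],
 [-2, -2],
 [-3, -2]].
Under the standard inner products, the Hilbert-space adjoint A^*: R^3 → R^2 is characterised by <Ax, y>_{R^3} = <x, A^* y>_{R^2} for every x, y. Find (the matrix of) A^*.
A^* = A^T =
[[0, -2, -3],
 [-3, -2, -2]]

For real matrices with standard dot products, the defining identity <Ax, y> = <x, A^* y> gives (Ax)^T y = x^T (A^*) y, i.e. x^T A^T y = x^T (A^*) y. Since this holds for all x, y, we must have A^* = A^T. Therefore
A^* =
[[0, -2, -3],
 [-3, -2, -2]].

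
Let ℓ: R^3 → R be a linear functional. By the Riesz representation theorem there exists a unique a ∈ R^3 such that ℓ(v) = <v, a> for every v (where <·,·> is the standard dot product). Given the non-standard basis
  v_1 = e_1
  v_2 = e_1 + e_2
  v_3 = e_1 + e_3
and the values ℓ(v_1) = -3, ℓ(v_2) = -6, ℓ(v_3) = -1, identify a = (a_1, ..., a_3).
a = (-3, -3, 2)

Write a = (a_1, ..., a_3) in the standard basis. For each basis vector v_i, ℓ(v_i) = <v_i, a> is a linear equation in the a_j's. Collect the n equations into a matrix system V a = ℓ, where row i of V is v_i (expressed in the standard basis). Since V is invertible (lower-triangular with 1s on the diagonal, up to permutation), solve by back-substitution:
  V =
[[1, 0, 0],
 [1, 1, 0],
 [1, 0, 1]]
  V a = (-3, -6, -1)
Solving gives a = (-3, -3, 2).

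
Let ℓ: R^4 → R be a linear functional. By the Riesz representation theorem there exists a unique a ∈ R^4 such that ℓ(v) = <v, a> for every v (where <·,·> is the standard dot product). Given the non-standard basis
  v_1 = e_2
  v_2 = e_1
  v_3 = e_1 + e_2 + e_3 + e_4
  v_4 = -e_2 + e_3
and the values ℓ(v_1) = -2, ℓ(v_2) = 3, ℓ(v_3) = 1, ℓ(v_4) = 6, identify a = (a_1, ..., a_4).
a = (3, -2, 4, -4)

Write a = (a_1, ..., a_4) in the standard basis. For each basis vector v_i, ℓ(v_i) = <v_i, a> is a linear equation in the a_j's. Collect the n equations into a matrix system V a = ℓ, where row i of V is v_i (expressed in the standard basis). Since V is invertible (lower-triangular with 1s on the diagonal, up to permutation), solve by back-substitution:
  V =
[[0, 1, 0, 0],
 [1, 0, 0, 0],
 [1, 1, 1, 1],
 [0, -1, 1, 0]]
  V a = (-2, 3, 1, 6)
Solving gives a = (3, -2, 4, -4).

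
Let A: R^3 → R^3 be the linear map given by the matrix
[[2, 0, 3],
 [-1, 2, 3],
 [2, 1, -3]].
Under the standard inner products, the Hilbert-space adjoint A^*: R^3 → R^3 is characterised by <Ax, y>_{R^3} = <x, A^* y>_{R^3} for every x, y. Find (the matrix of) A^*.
A^* = A^T =
[[2, -1, 2],
 [0, 2, 1],
 [3, 3, -3]]

For real matrices with standard dot products, the defining identity <Ax, y> = <x, A^* y> gives (Ax)^T y = x^T (A^*) y, i.e. x^T A^T y = x^T (A^*) y. Since this holds for all x, y, we must have A^* = A^T. Therefore
A^* =
[[2, -1, 2],
 [0, 2, 1],
 [3, 3, -3]].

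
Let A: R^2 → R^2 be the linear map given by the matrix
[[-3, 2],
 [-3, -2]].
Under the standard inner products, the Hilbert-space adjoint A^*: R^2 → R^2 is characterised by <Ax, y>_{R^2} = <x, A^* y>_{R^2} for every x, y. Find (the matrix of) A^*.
A^* = A^T =
[[-3, -3],
 [2, -2]]

For real matrices with standard dot products, the defining identity <Ax, y> = <x, A^* y> gives (Ax)^T y = x^T (A^*) y, i.e. x^T A^T y = x^T (A^*) y. Since this holds for all x, y, we must have A^* = A^T. Therefore
A^* =
[[-3, -3],
 [2, -2]].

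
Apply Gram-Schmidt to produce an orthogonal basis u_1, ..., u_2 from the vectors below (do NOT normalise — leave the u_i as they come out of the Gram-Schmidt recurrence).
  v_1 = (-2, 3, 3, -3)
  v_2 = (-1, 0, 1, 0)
Orthogonal basis:
  u_1 = (-2, 3, 3, -3)
  u_2 = (-21/31, -15/31, 16/31, 15/31)

Apply the Gram-Schmidt recurrence
  u_1 = v_1
  u_i = v_i − Σ_{j<i} ((v_i · u_j) / (u_j · u_j)) · u_j.

Step by step this gives:
  u_1 = (-2, 3, 3, -3)
  u_2 = (-21/31, -15/31, 16/31, 15/31)

Orthogonality check:
  u_2 · u_1 = 0 (should be 0)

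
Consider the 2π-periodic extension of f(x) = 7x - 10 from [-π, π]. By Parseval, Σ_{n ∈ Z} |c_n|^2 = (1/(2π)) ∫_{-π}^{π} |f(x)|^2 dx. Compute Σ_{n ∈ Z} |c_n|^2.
Σ |c_n|^2 = 49π^2/3 + 100

Expand and integrate term by term over [-π, π]:
  ∫ (7x)^2 dx = 49·(2π^3/3); ∫ 2·7·(-10)·x dx = 0 (odd integrand); ∫ (-10)^2 dx = 100·2π.
So (1/(2π)) ∫_{-π}^{π} (7x - 10)^2 dx = 49π^2/3 + 100 = 49π^2/3 + 100.
Parseval ⇒ Σ |c_n|^2 = 49π^2/3 + 100.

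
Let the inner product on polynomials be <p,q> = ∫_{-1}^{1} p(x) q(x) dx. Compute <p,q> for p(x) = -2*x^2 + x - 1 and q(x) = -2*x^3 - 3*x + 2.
<p,q> = -142/15

Expand the product: p(x)·q(x) = 4*x^5 - 2*x^4 + 8*x^3 - 7*x^2 + 5*x - 2.
∫_{-1}^{1} of each monomial x^k gives [2/(k+1) if k even, 0 if k odd]. Integrating term-by-term (or equivalently evaluating the antiderivative F(x) = 2*x^6/3 - 2*x^5/5 + 2*x^4 - 7*x^3/3 + 5*x^2/2 - 2*x at the endpoints):
  F(1) − F(−1) = 13/30 − (99/10) = -142/15.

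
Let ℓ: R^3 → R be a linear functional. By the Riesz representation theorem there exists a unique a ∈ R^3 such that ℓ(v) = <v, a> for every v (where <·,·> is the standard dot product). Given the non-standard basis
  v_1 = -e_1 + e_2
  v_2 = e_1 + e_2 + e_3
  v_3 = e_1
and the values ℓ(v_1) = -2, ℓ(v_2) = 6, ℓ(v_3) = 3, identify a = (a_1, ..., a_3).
a = (3, 1, 2)

Write a = (a_1, ..., a_3) in the standard basis. For each basis vector v_i, ℓ(v_i) = <v_i, a> is a linear equation in the a_j's. Collect the n equations into a matrix system V a = ℓ, where row i of V is v_i (expressed in the standard basis). Since V is invertible (lower-triangular with 1s on the diagonal, up to permutation), solve by back-substitution:
  V =
[[-1, 1, 0],
 [1, 1, 1],
 [1, 0, 0]]
  V a = (-2, 6, 3)
Solving gives a = (3, 1, 2).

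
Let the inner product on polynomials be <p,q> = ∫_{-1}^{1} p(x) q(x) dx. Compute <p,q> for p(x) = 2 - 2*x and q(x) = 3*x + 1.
<p,q> = 0

Expand the product: p(x)·q(x) = -6*x^2 + 4*x + 2.
∫_{-1}^{1} of each monomial x^k gives [2/(k+1) if k even, 0 if k odd]. Integrating term-by-term (or equivalently evaluating the antiderivative F(x) = -2*x^3 + 2*x^2 + 2*x at the endpoints):
  F(1) − F(−1) = 2 − (2) = 0.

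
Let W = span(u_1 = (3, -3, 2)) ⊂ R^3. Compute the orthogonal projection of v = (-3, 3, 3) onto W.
proj_W(v) = (-18/11, 18/11, -12/11)

Set up U = [u_1 | ... | u_1] ∈ R^(3×1). The projector onto W = col(U) is P = U (U^T U)^(-1) U^T.
Compute U^T U =
  [22],
and U^T v = (-12).
Solve U^T U · c = U^T v for the coefficients: c = (-6/11). The projection is proj_W(v) = U c.
Check: (v - proj_W(v)) · u_1 = 0  (should be 0).
Result: proj_W(v) = (-18/11, 18/11, -12/11).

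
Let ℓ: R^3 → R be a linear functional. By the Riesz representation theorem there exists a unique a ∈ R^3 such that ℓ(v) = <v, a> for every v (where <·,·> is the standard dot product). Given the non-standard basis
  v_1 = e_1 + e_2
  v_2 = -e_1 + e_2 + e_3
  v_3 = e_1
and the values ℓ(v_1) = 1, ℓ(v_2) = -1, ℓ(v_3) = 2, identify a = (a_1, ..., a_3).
a = (2, -1, 2)

Write a = (a_1, ..., a_3) in the standard basis. For each basis vector v_i, ℓ(v_i) = <v_i, a> is a linear equation in the a_j's. Collect the n equations into a matrix system V a = ℓ, where row i of V is v_i (expressed in the standard basis). Since V is invertible (lower-triangular with 1s on the diagonal, up to permutation), solve by back-substitution:
  V =
[[1, 1, 0],
 [-1, 1, 1],
 [1, 0, 0]]
  V a = (1, -1, 2)
Solving gives a = (2, -1, 2).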